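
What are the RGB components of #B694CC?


Hex: #B694CC
R = B6₁₆ = 182
G = 94₁₆ = 148
B = CC₁₆ = 204
= RGB(182, 148, 204)


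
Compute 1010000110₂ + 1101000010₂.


Align and add column by column (LSB to MSB, carry propagating):
  01010000110
+ 01101000010
  -----------
  col 0: 0 + 0 + 0 (carry in) = 0 → bit 0, carry out 0
  col 1: 1 + 1 + 0 (carry in) = 2 → bit 0, carry out 1
  col 2: 1 + 0 + 1 (carry in) = 2 → bit 0, carry out 1
  col 3: 0 + 0 + 1 (carry in) = 1 → bit 1, carry out 0
  col 4: 0 + 0 + 0 (carry in) = 0 → bit 0, carry out 0
  col 5: 0 + 0 + 0 (carry in) = 0 → bit 0, carry out 0
  col 6: 0 + 1 + 0 (carry in) = 1 → bit 1, carry out 0
  col 7: 1 + 0 + 0 (carry in) = 1 → bit 1, carry out 0
  col 8: 0 + 1 + 0 (carry in) = 1 → bit 1, carry out 0
  col 9: 1 + 1 + 0 (carry in) = 2 → bit 0, carry out 1
  col 10: 0 + 0 + 1 (carry in) = 1 → bit 1, carry out 0
Reading bits MSB→LSB: 10111001000
Strip leading zeros: 10111001000
= 10111001000


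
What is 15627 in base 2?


Divide by 2 repeatedly:
15627 ÷ 2 = 7813 remainder 1
7813 ÷ 2 = 3906 remainder 1
3906 ÷ 2 = 1953 remainder 0
1953 ÷ 2 = 976 remainder 1
976 ÷ 2 = 488 remainder 0
488 ÷ 2 = 244 remainder 0
244 ÷ 2 = 122 remainder 0
122 ÷ 2 = 61 remainder 0
61 ÷ 2 = 30 remainder 1
30 ÷ 2 = 15 remainder 0
15 ÷ 2 = 7 remainder 1
7 ÷ 2 = 3 remainder 1
3 ÷ 2 = 1 remainder 1
1 ÷ 2 = 0 remainder 1
Reading remainders bottom-up:
= 11110100001011


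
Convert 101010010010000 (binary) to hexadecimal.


Group into 4-bit nibbles: 0101010010010000
  0101 = 5
  0100 = 4
  1001 = 9
  0000 = 0
= 0x5490


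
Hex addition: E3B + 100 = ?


Align and add column by column (LSB to MSB, each column mod 16 with carry):
  0E3B
+ 0100
  ----
  col 0: B(11) + 0(0) + 0 (carry in) = 11 → B(11), carry out 0
  col 1: 3(3) + 0(0) + 0 (carry in) = 3 → 3(3), carry out 0
  col 2: E(14) + 1(1) + 0 (carry in) = 15 → F(15), carry out 0
  col 3: 0(0) + 0(0) + 0 (carry in) = 0 → 0(0), carry out 0
Reading digits MSB→LSB: 0F3B
Strip leading zeros: F3B
= 0xF3B


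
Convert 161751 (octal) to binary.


Each octal digit → 3 binary bits:
  1 = 001
  6 = 110
  1 = 001
  7 = 111
  5 = 101
  1 = 001
Concatenate: 001 110 001 111 101 001
= 001110001111101001


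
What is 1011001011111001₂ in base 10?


Positional values:
Bit 0: 1 × 2^0 = 1
Bit 3: 1 × 2^3 = 8
Bit 4: 1 × 2^4 = 16
Bit 5: 1 × 2^5 = 32
Bit 6: 1 × 2^6 = 64
Bit 7: 1 × 2^7 = 128
Bit 9: 1 × 2^9 = 512
Bit 12: 1 × 2^12 = 4096
Bit 13: 1 × 2^13 = 8192
Bit 15: 1 × 2^15 = 32768
Sum = 1 + 8 + 16 + 32 + 64 + 128 + 512 + 4096 + 8192 + 32768
= 45817


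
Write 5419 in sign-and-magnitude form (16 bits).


Sign bit: 0 (positive)
Magnitude: 5419 = 001010100101011
= 0001010100101011


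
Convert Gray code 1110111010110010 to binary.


Gray code: 1110111010110010
MSB stays the same: 1
Each subsequent bit = prev_binary XOR current_gray:
  B[1] = 1 XOR 1 = 0
  B[2] = 0 XOR 1 = 1
  B[3] = 1 XOR 0 = 1
  B[4] = 1 XOR 1 = 0
  B[5] = 0 XOR 1 = 1
  B[6] = 1 XOR 1 = 0
  B[7] = 0 XOR 0 = 0
  B[8] = 0 XOR 1 = 1
  B[9] = 1 XOR 0 = 1
  B[10] = 1 XOR 1 = 0
  B[11] = 0 XOR 1 = 1
  B[12] = 1 XOR 0 = 1
  B[13] = 1 XOR 0 = 1
  B[14] = 1 XOR 1 = 0
  B[15] = 0 XOR 0 = 0
= 1011010011011100 (46300 decimal)


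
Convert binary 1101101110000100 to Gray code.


Binary: 1101101110000100
Gray code: G = B XOR (B >> 1)
B >> 1 = 0110110111000010
1101101110000100 XOR 0110110111000010:
  1 XOR 0 = 1
  1 XOR 1 = 0
  0 XOR 1 = 1
  1 XOR 0 = 1
  1 XOR 1 = 0
  0 XOR 1 = 1
  1 XOR 0 = 1
  1 XOR 1 = 0
  1 XOR 1 = 0
  0 XOR 1 = 1
  0 XOR 0 = 0
  0 XOR 0 = 0
  0 XOR 0 = 0
  1 XOR 0 = 1
  0 XOR 1 = 1
  0 XOR 0 = 0
= 1011011001000110


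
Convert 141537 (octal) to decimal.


Positional values:
Position 0: 7 × 8^0 = 7
Position 1: 3 × 8^1 = 24
Position 2: 5 × 8^2 = 320
Position 3: 1 × 8^3 = 512
Position 4: 4 × 8^4 = 16384
Position 5: 1 × 8^5 = 32768
Sum = 7 + 24 + 320 + 512 + 16384 + 32768
= 50015


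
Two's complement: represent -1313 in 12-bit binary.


Original: 010100100001
Step 1 - Invert all bits: 101011011110
Step 2 - Add 1: 101011011110 + 1
= 101011011111 (represents -1313)


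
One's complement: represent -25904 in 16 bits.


Original: 0110010100110000
Invert all bits:
  bit 0: 0 → 1
  bit 1: 1 → 0
  bit 2: 1 → 0
  bit 3: 0 → 1
  bit 4: 0 → 1
  bit 5: 1 → 0
  bit 6: 0 → 1
  bit 7: 1 → 0
  bit 8: 0 → 1
  bit 9: 0 → 1
  bit 10: 1 → 0
  bit 11: 1 → 0
  bit 12: 0 → 1
  bit 13: 0 → 1
  bit 14: 0 → 1
  bit 15: 0 → 1
= 1001101011001111


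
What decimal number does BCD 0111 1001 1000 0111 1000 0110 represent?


Each 4-bit group → digit:
  0111 → 7
  1001 → 9
  1000 → 8
  0111 → 7
  1000 → 8
  0110 → 6
= 798786


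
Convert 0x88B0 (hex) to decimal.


Positional values:
Position 0: 0 × 16^0 = 0 × 1 = 0
Position 1: B × 16^1 = 11 × 16 = 176
Position 2: 8 × 16^2 = 8 × 256 = 2048
Position 3: 8 × 16^3 = 8 × 4096 = 32768
Sum = 0 + 176 + 2048 + 32768
= 34992


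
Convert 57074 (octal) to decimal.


Positional values:
Position 0: 4 × 8^0 = 4
Position 1: 7 × 8^1 = 56
Position 2: 0 × 8^2 = 0
Position 3: 7 × 8^3 = 3584
Position 4: 5 × 8^4 = 20480
Sum = 4 + 56 + 0 + 3584 + 20480
= 24124


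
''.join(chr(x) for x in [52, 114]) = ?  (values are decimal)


Codes (decimal): 52 114
Per-code ASCII lookup:
  52  (range 48-57: digits, 52 - 48 = 4) → '4'
  114  (range 97-122: lowercase, 114 - 97 = 17) → 'r'
= '4r'


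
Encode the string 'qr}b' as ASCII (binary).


String: 'qr}b'  (4 characters)
Per-character ASCII lookup:
  'q': lowercase starts at 97: 'q' = 97 + 16 = 113 → 1110001
  'r': lowercase starts at 97: 'r' = 97 + 17 = 114 → 1110010
  '}': special character: '}' = 125 → 1111101
  'b': lowercase starts at 97: 'b' = 97 + 1 = 98 → 1100010
= 1110001 1110010 1111101 1100010


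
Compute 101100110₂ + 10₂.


Align and add column by column (LSB to MSB, carry propagating):
  0101100110
+ 0000000010
  ----------
  col 0: 0 + 0 + 0 (carry in) = 0 → bit 0, carry out 0
  col 1: 1 + 1 + 0 (carry in) = 2 → bit 0, carry out 1
  col 2: 1 + 0 + 1 (carry in) = 2 → bit 0, carry out 1
  col 3: 0 + 0 + 1 (carry in) = 1 → bit 1, carry out 0
  col 4: 0 + 0 + 0 (carry in) = 0 → bit 0, carry out 0
  col 5: 1 + 0 + 0 (carry in) = 1 → bit 1, carry out 0
  col 6: 1 + 0 + 0 (carry in) = 1 → bit 1, carry out 0
  col 7: 0 + 0 + 0 (carry in) = 0 → bit 0, carry out 0
  col 8: 1 + 0 + 0 (carry in) = 1 → bit 1, carry out 0
  col 9: 0 + 0 + 0 (carry in) = 0 → bit 0, carry out 0
Reading bits MSB→LSB: 0101101000
Strip leading zeros: 101101000
= 101101000


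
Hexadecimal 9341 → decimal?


Positional values:
Position 0: 1 × 16^0 = 1 × 1 = 1
Position 1: 4 × 16^1 = 4 × 16 = 64
Position 2: 3 × 16^2 = 3 × 256 = 768
Position 3: 9 × 16^3 = 9 × 4096 = 36864
Sum = 1 + 64 + 768 + 36864
= 37697


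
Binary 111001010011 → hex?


Group into 4-bit nibbles: 111001010011
  1110 = E
  0101 = 5
  0011 = 3
= 0xE53


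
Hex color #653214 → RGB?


Hex: #653214
R = 65₁₆ = 101
G = 32₁₆ = 50
B = 14₁₆ = 20
= RGB(101, 50, 20)


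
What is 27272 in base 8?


Divide by 8 repeatedly:
27272 ÷ 8 = 3409 remainder 0
3409 ÷ 8 = 426 remainder 1
426 ÷ 8 = 53 remainder 2
53 ÷ 8 = 6 remainder 5
6 ÷ 8 = 0 remainder 6
Reading remainders bottom-up:
= 0o65210


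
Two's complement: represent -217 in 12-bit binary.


Original: 000011011001
Step 1 - Invert all bits: 111100100110
Step 2 - Add 1: 111100100110 + 1
= 111100100111 (represents -217)


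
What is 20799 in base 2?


Divide by 2 repeatedly:
20799 ÷ 2 = 10399 remainder 1
10399 ÷ 2 = 5199 remainder 1
5199 ÷ 2 = 2599 remainder 1
2599 ÷ 2 = 1299 remainder 1
1299 ÷ 2 = 649 remainder 1
649 ÷ 2 = 324 remainder 1
324 ÷ 2 = 162 remainder 0
162 ÷ 2 = 81 remainder 0
81 ÷ 2 = 40 remainder 1
40 ÷ 2 = 20 remainder 0
20 ÷ 2 = 10 remainder 0
10 ÷ 2 = 5 remainder 0
5 ÷ 2 = 2 remainder 1
2 ÷ 2 = 1 remainder 0
1 ÷ 2 = 0 remainder 1
Reading remainders bottom-up:
= 101000100111111


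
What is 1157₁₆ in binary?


Each hex digit → 4 binary bits:
  1 = 0001
  1 = 0001
  5 = 0101
  7 = 0111
Concatenate: 0001 0001 0101 0111
= 0001000101010111


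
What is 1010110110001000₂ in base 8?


Group into 3-bit groups: 001010110110001000
  001 = 1
  010 = 2
  110 = 6
  110 = 6
  001 = 1
  000 = 0
= 0o126610


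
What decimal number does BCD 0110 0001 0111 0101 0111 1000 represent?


Each 4-bit group → digit:
  0110 → 6
  0001 → 1
  0111 → 7
  0101 → 5
  0111 → 7
  1000 → 8
= 617578


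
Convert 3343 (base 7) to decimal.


Positional values (base 7):
  3 × 7^0 = 3 × 1 = 3
  4 × 7^1 = 4 × 7 = 28
  3 × 7^2 = 3 × 49 = 147
  3 × 7^3 = 3 × 343 = 1029
Sum = 3 + 28 + 147 + 1029
= 1207


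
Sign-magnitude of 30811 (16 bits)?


Sign bit: 0 (positive)
Magnitude: 30811 = 111100001011011
= 0111100001011011


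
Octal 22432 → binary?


Each octal digit → 3 binary bits:
  2 = 010
  2 = 010
  4 = 100
  3 = 011
  2 = 010
Concatenate: 010 010 100 011 010
= 010010100011010


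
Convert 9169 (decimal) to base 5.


Divide by 5 repeatedly:
9169 ÷ 5 = 1833 remainder 4
1833 ÷ 5 = 366 remainder 3
366 ÷ 5 = 73 remainder 1
73 ÷ 5 = 14 remainder 3
14 ÷ 5 = 2 remainder 4
2 ÷ 5 = 0 remainder 2
Reading remainders bottom-up:
= 243134


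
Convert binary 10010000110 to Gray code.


Binary: 10010000110
Gray code: G = B XOR (B >> 1)
B >> 1 = 01001000011
10010000110 XOR 01001000011:
  1 XOR 0 = 1
  0 XOR 1 = 1
  0 XOR 0 = 0
  1 XOR 0 = 1
  0 XOR 1 = 1
  0 XOR 0 = 0
  0 XOR 0 = 0
  0 XOR 0 = 0
  1 XOR 0 = 1
  1 XOR 1 = 0
  0 XOR 1 = 1
= 11011000101


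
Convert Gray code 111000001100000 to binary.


Gray code: 111000001100000
MSB stays the same: 1
Each subsequent bit = prev_binary XOR current_gray:
  B[1] = 1 XOR 1 = 0
  B[2] = 0 XOR 1 = 1
  B[3] = 1 XOR 0 = 1
  B[4] = 1 XOR 0 = 1
  B[5] = 1 XOR 0 = 1
  B[6] = 1 XOR 0 = 1
  B[7] = 1 XOR 0 = 1
  B[8] = 1 XOR 1 = 0
  B[9] = 0 XOR 1 = 1
  B[10] = 1 XOR 0 = 1
  B[11] = 1 XOR 0 = 1
  B[12] = 1 XOR 0 = 1
  B[13] = 1 XOR 0 = 1
  B[14] = 1 XOR 0 = 1
= 101111110111111 (24511 decimal)


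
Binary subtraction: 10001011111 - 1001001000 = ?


Align and subtract column by column (LSB to MSB, borrowing when needed):
  10001011111
- 01001001000
  -----------
  col 0: (1 - 0 borrow-in) - 0 → 1 - 0 = 1, borrow out 0
  col 1: (1 - 0 borrow-in) - 0 → 1 - 0 = 1, borrow out 0
  col 2: (1 - 0 borrow-in) - 0 → 1 - 0 = 1, borrow out 0
  col 3: (1 - 0 borrow-in) - 1 → 1 - 1 = 0, borrow out 0
  col 4: (1 - 0 borrow-in) - 0 → 1 - 0 = 1, borrow out 0
  col 5: (0 - 0 borrow-in) - 0 → 0 - 0 = 0, borrow out 0
  col 6: (1 - 0 borrow-in) - 1 → 1 - 1 = 0, borrow out 0
  col 7: (0 - 0 borrow-in) - 0 → 0 - 0 = 0, borrow out 0
  col 8: (0 - 0 borrow-in) - 0 → 0 - 0 = 0, borrow out 0
  col 9: (0 - 0 borrow-in) - 1 → borrow from next column: (0+2) - 1 = 1, borrow out 1
  col 10: (1 - 1 borrow-in) - 0 → 0 - 0 = 0, borrow out 0
Reading bits MSB→LSB: 01000010111
Strip leading zeros: 1000010111
= 1000010111


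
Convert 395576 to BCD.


Each digit → 4-bit binary:
  3 → 0011
  9 → 1001
  5 → 0101
  5 → 0101
  7 → 0111
  6 → 0110
= 0011 1001 0101 0101 0111 0110


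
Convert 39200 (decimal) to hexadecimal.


Divide by 16 repeatedly:
39200 ÷ 16 = 2450 remainder 0 (0)
2450 ÷ 16 = 153 remainder 2 (2)
153 ÷ 16 = 9 remainder 9 (9)
9 ÷ 16 = 0 remainder 9 (9)
Reading remainders bottom-up:
= 0x9920


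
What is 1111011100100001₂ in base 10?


Positional values:
Bit 0: 1 × 2^0 = 1
Bit 5: 1 × 2^5 = 32
Bit 8: 1 × 2^8 = 256
Bit 9: 1 × 2^9 = 512
Bit 10: 1 × 2^10 = 1024
Bit 12: 1 × 2^12 = 4096
Bit 13: 1 × 2^13 = 8192
Bit 14: 1 × 2^14 = 16384
Bit 15: 1 × 2^15 = 32768
Sum = 1 + 32 + 256 + 512 + 1024 + 4096 + 8192 + 16384 + 32768
= 63265


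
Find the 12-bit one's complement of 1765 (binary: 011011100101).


Original: 011011100101
Invert all bits:
  bit 0: 0 → 1
  bit 1: 1 → 0
  bit 2: 1 → 0
  bit 3: 0 → 1
  bit 4: 1 → 0
  bit 5: 1 → 0
  bit 6: 1 → 0
  bit 7: 0 → 1
  bit 8: 0 → 1
  bit 9: 1 → 0
  bit 10: 0 → 1
  bit 11: 1 → 0
= 100100011010


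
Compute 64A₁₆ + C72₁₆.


Align and add column by column (LSB to MSB, each column mod 16 with carry):
  064A
+ 0C72
  ----
  col 0: A(10) + 2(2) + 0 (carry in) = 12 → C(12), carry out 0
  col 1: 4(4) + 7(7) + 0 (carry in) = 11 → B(11), carry out 0
  col 2: 6(6) + C(12) + 0 (carry in) = 18 → 2(2), carry out 1
  col 3: 0(0) + 0(0) + 1 (carry in) = 1 → 1(1), carry out 0
Reading digits MSB→LSB: 12BC
Strip leading zeros: 12BC
= 0x12BC


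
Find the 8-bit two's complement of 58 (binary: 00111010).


Original: 00111010
Step 1 - Invert all bits: 11000101
Step 2 - Add 1: 11000101 + 1
= 11000110 (represents -58)


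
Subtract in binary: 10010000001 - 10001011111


Align and subtract column by column (LSB to MSB, borrowing when needed):
  10010000001
- 10001011111
  -----------
  col 0: (1 - 0 borrow-in) - 1 → 1 - 1 = 0, borrow out 0
  col 1: (0 - 0 borrow-in) - 1 → borrow from next column: (0+2) - 1 = 1, borrow out 1
  col 2: (0 - 1 borrow-in) - 1 → borrow from next column: (-1+2) - 1 = 0, borrow out 1
  col 3: (0 - 1 borrow-in) - 1 → borrow from next column: (-1+2) - 1 = 0, borrow out 1
  col 4: (0 - 1 borrow-in) - 1 → borrow from next column: (-1+2) - 1 = 0, borrow out 1
  col 5: (0 - 1 borrow-in) - 0 → borrow from next column: (-1+2) - 0 = 1, borrow out 1
  col 6: (0 - 1 borrow-in) - 1 → borrow from next column: (-1+2) - 1 = 0, borrow out 1
  col 7: (1 - 1 borrow-in) - 0 → 0 - 0 = 0, borrow out 0
  col 8: (0 - 0 borrow-in) - 0 → 0 - 0 = 0, borrow out 0
  col 9: (0 - 0 borrow-in) - 0 → 0 - 0 = 0, borrow out 0
  col 10: (1 - 0 borrow-in) - 1 → 1 - 1 = 0, borrow out 0
Reading bits MSB→LSB: 00000100010
Strip leading zeros: 100010
= 100010


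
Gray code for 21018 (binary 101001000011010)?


Binary: 101001000011010
Gray code: G = B XOR (B >> 1)
B >> 1 = 010100100001101
101001000011010 XOR 010100100001101:
  1 XOR 0 = 1
  0 XOR 1 = 1
  1 XOR 0 = 1
  0 XOR 1 = 1
  0 XOR 0 = 0
  1 XOR 0 = 1
  0 XOR 1 = 1
  0 XOR 0 = 0
  0 XOR 0 = 0
  0 XOR 0 = 0
  1 XOR 0 = 1
  1 XOR 1 = 0
  0 XOR 1 = 1
  1 XOR 0 = 1
  0 XOR 1 = 1
= 111101100010111


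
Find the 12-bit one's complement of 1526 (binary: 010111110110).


Original: 010111110110
Invert all bits:
  bit 0: 0 → 1
  bit 1: 1 → 0
  bit 2: 0 → 1
  bit 3: 1 → 0
  bit 4: 1 → 0
  bit 5: 1 → 0
  bit 6: 1 → 0
  bit 7: 1 → 0
  bit 8: 0 → 1
  bit 9: 1 → 0
  bit 10: 1 → 0
  bit 11: 0 → 1
= 101000001001


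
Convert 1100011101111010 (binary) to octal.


Group into 3-bit groups: 001100011101111010
  001 = 1
  100 = 4
  011 = 3
  101 = 5
  111 = 7
  010 = 2
= 0o143572


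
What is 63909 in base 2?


Divide by 2 repeatedly:
63909 ÷ 2 = 31954 remainder 1
31954 ÷ 2 = 15977 remainder 0
15977 ÷ 2 = 7988 remainder 1
7988 ÷ 2 = 3994 remainder 0
3994 ÷ 2 = 1997 remainder 0
1997 ÷ 2 = 998 remainder 1
998 ÷ 2 = 499 remainder 0
499 ÷ 2 = 249 remainder 1
249 ÷ 2 = 124 remainder 1
124 ÷ 2 = 62 remainder 0
62 ÷ 2 = 31 remainder 0
31 ÷ 2 = 15 remainder 1
15 ÷ 2 = 7 remainder 1
7 ÷ 2 = 3 remainder 1
3 ÷ 2 = 1 remainder 1
1 ÷ 2 = 0 remainder 1
Reading remainders bottom-up:
= 1111100110100101


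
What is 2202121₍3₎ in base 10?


Positional values (base 3):
  1 × 3^0 = 1 × 1 = 1
  2 × 3^1 = 2 × 3 = 6
  1 × 3^2 = 1 × 9 = 9
  2 × 3^3 = 2 × 27 = 54
  0 × 3^4 = 0 × 81 = 0
  2 × 3^5 = 2 × 243 = 486
  2 × 3^6 = 2 × 729 = 1458
Sum = 1 + 6 + 9 + 54 + 0 + 486 + 1458
= 2014


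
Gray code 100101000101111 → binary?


Gray code: 100101000101111
MSB stays the same: 1
Each subsequent bit = prev_binary XOR current_gray:
  B[1] = 1 XOR 0 = 1
  B[2] = 1 XOR 0 = 1
  B[3] = 1 XOR 1 = 0
  B[4] = 0 XOR 0 = 0
  B[5] = 0 XOR 1 = 1
  B[6] = 1 XOR 0 = 1
  B[7] = 1 XOR 0 = 1
  B[8] = 1 XOR 0 = 1
  B[9] = 1 XOR 1 = 0
  B[10] = 0 XOR 0 = 0
  B[11] = 0 XOR 1 = 1
  B[12] = 1 XOR 1 = 0
  B[13] = 0 XOR 1 = 1
  B[14] = 1 XOR 1 = 0
= 111001111001010 (29642 decimal)


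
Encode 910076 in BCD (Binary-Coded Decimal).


Each digit → 4-bit binary:
  9 → 1001
  1 → 0001
  0 → 0000
  0 → 0000
  7 → 0111
  6 → 0110
= 1001 0001 0000 0000 0111 0110


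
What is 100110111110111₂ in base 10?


Positional values:
Bit 0: 1 × 2^0 = 1
Bit 1: 1 × 2^1 = 2
Bit 2: 1 × 2^2 = 4
Bit 4: 1 × 2^4 = 16
Bit 5: 1 × 2^5 = 32
Bit 6: 1 × 2^6 = 64
Bit 7: 1 × 2^7 = 128
Bit 8: 1 × 2^8 = 256
Bit 10: 1 × 2^10 = 1024
Bit 11: 1 × 2^11 = 2048
Bit 14: 1 × 2^14 = 16384
Sum = 1 + 2 + 4 + 16 + 32 + 64 + 128 + 256 + 1024 + 2048 + 16384
= 19959


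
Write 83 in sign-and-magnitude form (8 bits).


Sign bit: 0 (positive)
Magnitude: 83 = 1010011
= 01010011


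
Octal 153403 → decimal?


Positional values:
Position 0: 3 × 8^0 = 3
Position 1: 0 × 8^1 = 0
Position 2: 4 × 8^2 = 256
Position 3: 3 × 8^3 = 1536
Position 4: 5 × 8^4 = 20480
Position 5: 1 × 8^5 = 32768
Sum = 3 + 0 + 256 + 1536 + 20480 + 32768
= 55043


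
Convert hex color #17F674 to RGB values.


Hex: #17F674
R = 17₁₆ = 23
G = F6₁₆ = 246
B = 74₁₆ = 116
= RGB(23, 246, 116)


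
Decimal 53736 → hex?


Divide by 16 repeatedly:
53736 ÷ 16 = 3358 remainder 8 (8)
3358 ÷ 16 = 209 remainder 14 (E)
209 ÷ 16 = 13 remainder 1 (1)
13 ÷ 16 = 0 remainder 13 (D)
Reading remainders bottom-up:
= 0xD1E8


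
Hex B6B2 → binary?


Each hex digit → 4 binary bits:
  B = 1011
  6 = 0110
  B = 1011
  2 = 0010
Concatenate: 1011 0110 1011 0010
= 1011011010110010


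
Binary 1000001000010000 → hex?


Group into 4-bit nibbles: 1000001000010000
  1000 = 8
  0010 = 2
  0001 = 1
  0000 = 0
= 0x8210


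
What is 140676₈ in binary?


Each octal digit → 3 binary bits:
  1 = 001
  4 = 100
  0 = 000
  6 = 110
  7 = 111
  6 = 110
Concatenate: 001 100 000 110 111 110
= 001100000110111110


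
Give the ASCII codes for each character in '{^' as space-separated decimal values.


String: '{^'  (2 characters)
Per-character ASCII lookup:
  '{': special character: '{' = 123
  '^': special character: '^' = 94
= 123 94


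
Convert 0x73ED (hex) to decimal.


Positional values:
Position 0: D × 16^0 = 13 × 1 = 13
Position 1: E × 16^1 = 14 × 16 = 224
Position 2: 3 × 16^2 = 3 × 256 = 768
Position 3: 7 × 16^3 = 7 × 4096 = 28672
Sum = 13 + 224 + 768 + 28672
= 29677


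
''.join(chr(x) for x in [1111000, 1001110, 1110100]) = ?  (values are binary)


Codes (binary): 1111000 1001110 1110100
Per-code ASCII lookup:
  1111000 = 120  (range 97-122: lowercase, 120 - 97 = 23) → 'x'
  1001110 = 78  (range 65-90: uppercase, 78 - 65 = 13) → 'N'
  1110100 = 116  (range 97-122: lowercase, 116 - 97 = 19) → 't'
= 'xNt'


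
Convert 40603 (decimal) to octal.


Divide by 8 repeatedly:
40603 ÷ 8 = 5075 remainder 3
5075 ÷ 8 = 634 remainder 3
634 ÷ 8 = 79 remainder 2
79 ÷ 8 = 9 remainder 7
9 ÷ 8 = 1 remainder 1
1 ÷ 8 = 0 remainder 1
Reading remainders bottom-up:
= 0o117233


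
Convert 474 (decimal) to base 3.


Divide by 3 repeatedly:
474 ÷ 3 = 158 remainder 0
158 ÷ 3 = 52 remainder 2
52 ÷ 3 = 17 remainder 1
17 ÷ 3 = 5 remainder 2
5 ÷ 3 = 1 remainder 2
1 ÷ 3 = 0 remainder 1
Reading remainders bottom-up:
= 122120


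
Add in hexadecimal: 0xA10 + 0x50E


Align and add column by column (LSB to MSB, each column mod 16 with carry):
  0A10
+ 050E
  ----
  col 0: 0(0) + E(14) + 0 (carry in) = 14 → E(14), carry out 0
  col 1: 1(1) + 0(0) + 0 (carry in) = 1 → 1(1), carry out 0
  col 2: A(10) + 5(5) + 0 (carry in) = 15 → F(15), carry out 0
  col 3: 0(0) + 0(0) + 0 (carry in) = 0 → 0(0), carry out 0
Reading digits MSB→LSB: 0F1E
Strip leading zeros: F1E
= 0xF1E


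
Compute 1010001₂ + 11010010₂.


Align and add column by column (LSB to MSB, carry propagating):
  001010001
+ 011010010
  ---------
  col 0: 1 + 0 + 0 (carry in) = 1 → bit 1, carry out 0
  col 1: 0 + 1 + 0 (carry in) = 1 → bit 1, carry out 0
  col 2: 0 + 0 + 0 (carry in) = 0 → bit 0, carry out 0
  col 3: 0 + 0 + 0 (carry in) = 0 → bit 0, carry out 0
  col 4: 1 + 1 + 0 (carry in) = 2 → bit 0, carry out 1
  col 5: 0 + 0 + 1 (carry in) = 1 → bit 1, carry out 0
  col 6: 1 + 1 + 0 (carry in) = 2 → bit 0, carry out 1
  col 7: 0 + 1 + 1 (carry in) = 2 → bit 0, carry out 1
  col 8: 0 + 0 + 1 (carry in) = 1 → bit 1, carry out 0
Reading bits MSB→LSB: 100100011
Strip leading zeros: 100100011
= 100100011


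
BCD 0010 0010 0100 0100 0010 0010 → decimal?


Each 4-bit group → digit:
  0010 → 2
  0010 → 2
  0100 → 4
  0100 → 4
  0010 → 2
  0010 → 2
= 224422


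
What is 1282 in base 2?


Divide by 2 repeatedly:
1282 ÷ 2 = 641 remainder 0
641 ÷ 2 = 320 remainder 1
320 ÷ 2 = 160 remainder 0
160 ÷ 2 = 80 remainder 0
80 ÷ 2 = 40 remainder 0
40 ÷ 2 = 20 remainder 0
20 ÷ 2 = 10 remainder 0
10 ÷ 2 = 5 remainder 0
5 ÷ 2 = 2 remainder 1
2 ÷ 2 = 1 remainder 0
1 ÷ 2 = 0 remainder 1
Reading remainders bottom-up:
= 10100000010


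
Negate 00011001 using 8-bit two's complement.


Original: 00011001
Step 1 - Invert all bits: 11100110
Step 2 - Add 1: 11100110 + 1
= 11100111 (represents -25)


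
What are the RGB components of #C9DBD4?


Hex: #C9DBD4
R = C9₁₆ = 201
G = DB₁₆ = 219
B = D4₁₆ = 212
= RGB(201, 219, 212)


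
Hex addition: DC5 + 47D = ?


Align and add column by column (LSB to MSB, each column mod 16 with carry):
  0DC5
+ 047D
  ----
  col 0: 5(5) + D(13) + 0 (carry in) = 18 → 2(2), carry out 1
  col 1: C(12) + 7(7) + 1 (carry in) = 20 → 4(4), carry out 1
  col 2: D(13) + 4(4) + 1 (carry in) = 18 → 2(2), carry out 1
  col 3: 0(0) + 0(0) + 1 (carry in) = 1 → 1(1), carry out 0
Reading digits MSB→LSB: 1242
Strip leading zeros: 1242
= 0x1242


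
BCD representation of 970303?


Each digit → 4-bit binary:
  9 → 1001
  7 → 0111
  0 → 0000
  3 → 0011
  0 → 0000
  3 → 0011
= 1001 0111 0000 0011 0000 0011


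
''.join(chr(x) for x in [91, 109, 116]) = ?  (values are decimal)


Codes (decimal): 91 109 116
Per-code ASCII lookup:
  91  (special character) → '['
  109  (range 97-122: lowercase, 109 - 97 = 12) → 'm'
  116  (range 97-122: lowercase, 116 - 97 = 19) → 't'
= '[mt'


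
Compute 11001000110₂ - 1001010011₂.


Align and subtract column by column (LSB to MSB, borrowing when needed):
  11001000110
- 01001010011
  -----------
  col 0: (0 - 0 borrow-in) - 1 → borrow from next column: (0+2) - 1 = 1, borrow out 1
  col 1: (1 - 1 borrow-in) - 1 → borrow from next column: (0+2) - 1 = 1, borrow out 1
  col 2: (1 - 1 borrow-in) - 0 → 0 - 0 = 0, borrow out 0
  col 3: (0 - 0 borrow-in) - 0 → 0 - 0 = 0, borrow out 0
  col 4: (0 - 0 borrow-in) - 1 → borrow from next column: (0+2) - 1 = 1, borrow out 1
  col 5: (0 - 1 borrow-in) - 0 → borrow from next column: (-1+2) - 0 = 1, borrow out 1
  col 6: (1 - 1 borrow-in) - 1 → borrow from next column: (0+2) - 1 = 1, borrow out 1
  col 7: (0 - 1 borrow-in) - 0 → borrow from next column: (-1+2) - 0 = 1, borrow out 1
  col 8: (0 - 1 borrow-in) - 0 → borrow from next column: (-1+2) - 0 = 1, borrow out 1
  col 9: (1 - 1 borrow-in) - 1 → borrow from next column: (0+2) - 1 = 1, borrow out 1
  col 10: (1 - 1 borrow-in) - 0 → 0 - 0 = 0, borrow out 0
Reading bits MSB→LSB: 01111110011
Strip leading zeros: 1111110011
= 1111110011


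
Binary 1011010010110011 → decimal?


Positional values:
Bit 0: 1 × 2^0 = 1
Bit 1: 1 × 2^1 = 2
Bit 4: 1 × 2^4 = 16
Bit 5: 1 × 2^5 = 32
Bit 7: 1 × 2^7 = 128
Bit 10: 1 × 2^10 = 1024
Bit 12: 1 × 2^12 = 4096
Bit 13: 1 × 2^13 = 8192
Bit 15: 1 × 2^15 = 32768
Sum = 1 + 2 + 16 + 32 + 128 + 1024 + 4096 + 8192 + 32768
= 46259


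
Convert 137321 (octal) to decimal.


Positional values:
Position 0: 1 × 8^0 = 1
Position 1: 2 × 8^1 = 16
Position 2: 3 × 8^2 = 192
Position 3: 7 × 8^3 = 3584
Position 4: 3 × 8^4 = 12288
Position 5: 1 × 8^5 = 32768
Sum = 1 + 16 + 192 + 3584 + 12288 + 32768
= 48849


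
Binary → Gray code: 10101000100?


Binary: 10101000100
Gray code: G = B XOR (B >> 1)
B >> 1 = 01010100010
10101000100 XOR 01010100010:
  1 XOR 0 = 1
  0 XOR 1 = 1
  1 XOR 0 = 1
  0 XOR 1 = 1
  1 XOR 0 = 1
  0 XOR 1 = 1
  0 XOR 0 = 0
  0 XOR 0 = 0
  1 XOR 0 = 1
  0 XOR 1 = 1
  0 XOR 0 = 0
= 11111100110


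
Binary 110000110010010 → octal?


Group into 3-bit groups: 110000110010010
  110 = 6
  000 = 0
  110 = 6
  010 = 2
  010 = 2
= 0o60622


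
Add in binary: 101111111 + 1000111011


Align and add column by column (LSB to MSB, carry propagating):
  00101111111
+ 01000111011
  -----------
  col 0: 1 + 1 + 0 (carry in) = 2 → bit 0, carry out 1
  col 1: 1 + 1 + 1 (carry in) = 3 → bit 1, carry out 1
  col 2: 1 + 0 + 1 (carry in) = 2 → bit 0, carry out 1
  col 3: 1 + 1 + 1 (carry in) = 3 → bit 1, carry out 1
  col 4: 1 + 1 + 1 (carry in) = 3 → bit 1, carry out 1
  col 5: 1 + 1 + 1 (carry in) = 3 → bit 1, carry out 1
  col 6: 1 + 0 + 1 (carry in) = 2 → bit 0, carry out 1
  col 7: 0 + 0 + 1 (carry in) = 1 → bit 1, carry out 0
  col 8: 1 + 0 + 0 (carry in) = 1 → bit 1, carry out 0
  col 9: 0 + 1 + 0 (carry in) = 1 → bit 1, carry out 0
  col 10: 0 + 0 + 0 (carry in) = 0 → bit 0, carry out 0
Reading bits MSB→LSB: 01110111010
Strip leading zeros: 1110111010
= 1110111010


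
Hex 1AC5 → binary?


Each hex digit → 4 binary bits:
  1 = 0001
  A = 1010
  C = 1100
  5 = 0101
Concatenate: 0001 1010 1100 0101
= 0001101011000101


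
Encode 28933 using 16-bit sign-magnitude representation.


Sign bit: 0 (positive)
Magnitude: 28933 = 111000100000101
= 0111000100000101


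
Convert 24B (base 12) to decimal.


Positional values (base 12):
  B × 12^0 = 11 × 1 = 11
  4 × 12^1 = 4 × 12 = 48
  2 × 12^2 = 2 × 144 = 288
Sum = 11 + 48 + 288
= 347


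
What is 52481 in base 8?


Divide by 8 repeatedly:
52481 ÷ 8 = 6560 remainder 1
6560 ÷ 8 = 820 remainder 0
820 ÷ 8 = 102 remainder 4
102 ÷ 8 = 12 remainder 6
12 ÷ 8 = 1 remainder 4
1 ÷ 8 = 0 remainder 1
Reading remainders bottom-up:
= 0o146401


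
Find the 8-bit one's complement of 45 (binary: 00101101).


Original: 00101101
Invert all bits:
  bit 0: 0 → 1
  bit 1: 0 → 1
  bit 2: 1 → 0
  bit 3: 0 → 1
  bit 4: 1 → 0
  bit 5: 1 → 0
  bit 6: 0 → 1
  bit 7: 1 → 0
= 11010010


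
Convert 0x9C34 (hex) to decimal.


Positional values:
Position 0: 4 × 16^0 = 4 × 1 = 4
Position 1: 3 × 16^1 = 3 × 16 = 48
Position 2: C × 16^2 = 12 × 256 = 3072
Position 3: 9 × 16^3 = 9 × 4096 = 36864
Sum = 4 + 48 + 3072 + 36864
= 39988


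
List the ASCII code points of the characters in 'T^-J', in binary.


String: 'T^-J'  (4 characters)
Per-character ASCII lookup:
  'T': uppercase starts at 65: 'T' = 65 + 19 = 84 → 1010100
  '^': special character: '^' = 94 → 1011110
  '-': special character: '-' = 45 → 101101
  'J': uppercase starts at 65: 'J' = 65 + 9 = 74 → 1001010
= 1010100 1011110 101101 1001010


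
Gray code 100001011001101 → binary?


Gray code: 100001011001101
MSB stays the same: 1
Each subsequent bit = prev_binary XOR current_gray:
  B[1] = 1 XOR 0 = 1
  B[2] = 1 XOR 0 = 1
  B[3] = 1 XOR 0 = 1
  B[4] = 1 XOR 0 = 1
  B[5] = 1 XOR 1 = 0
  B[6] = 0 XOR 0 = 0
  B[7] = 0 XOR 1 = 1
  B[8] = 1 XOR 1 = 0
  B[9] = 0 XOR 0 = 0
  B[10] = 0 XOR 0 = 0
  B[11] = 0 XOR 1 = 1
  B[12] = 1 XOR 1 = 0
  B[13] = 0 XOR 0 = 0
  B[14] = 0 XOR 1 = 1
= 111110010001001 (31881 decimal)


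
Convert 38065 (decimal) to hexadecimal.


Divide by 16 repeatedly:
38065 ÷ 16 = 2379 remainder 1 (1)
2379 ÷ 16 = 148 remainder 11 (B)
148 ÷ 16 = 9 remainder 4 (4)
9 ÷ 16 = 0 remainder 9 (9)
Reading remainders bottom-up:
= 0x94B1


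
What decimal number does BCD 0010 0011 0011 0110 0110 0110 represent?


Each 4-bit group → digit:
  0010 → 2
  0011 → 3
  0011 → 3
  0110 → 6
  0110 → 6
  0110 → 6
= 233666


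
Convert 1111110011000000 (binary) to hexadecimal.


Group into 4-bit nibbles: 1111110011000000
  1111 = F
  1100 = C
  1100 = C
  0000 = 0
= 0xFCC0


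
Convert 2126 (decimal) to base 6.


Divide by 6 repeatedly:
2126 ÷ 6 = 354 remainder 2
354 ÷ 6 = 59 remainder 0
59 ÷ 6 = 9 remainder 5
9 ÷ 6 = 1 remainder 3
1 ÷ 6 = 0 remainder 1
Reading remainders bottom-up:
= 13502


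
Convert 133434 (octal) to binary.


Each octal digit → 3 binary bits:
  1 = 001
  3 = 011
  3 = 011
  4 = 100
  3 = 011
  4 = 100
Concatenate: 001 011 011 100 011 100
= 001011011100011100


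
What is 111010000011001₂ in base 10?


Positional values:
Bit 0: 1 × 2^0 = 1
Bit 3: 1 × 2^3 = 8
Bit 4: 1 × 2^4 = 16
Bit 10: 1 × 2^10 = 1024
Bit 12: 1 × 2^12 = 4096
Bit 13: 1 × 2^13 = 8192
Bit 14: 1 × 2^14 = 16384
Sum = 1 + 8 + 16 + 1024 + 4096 + 8192 + 16384
= 29721


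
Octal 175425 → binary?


Each octal digit → 3 binary bits:
  1 = 001
  7 = 111
  5 = 101
  4 = 100
  2 = 010
  5 = 101
Concatenate: 001 111 101 100 010 101
= 001111101100010101


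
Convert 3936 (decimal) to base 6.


Divide by 6 repeatedly:
3936 ÷ 6 = 656 remainder 0
656 ÷ 6 = 109 remainder 2
109 ÷ 6 = 18 remainder 1
18 ÷ 6 = 3 remainder 0
3 ÷ 6 = 0 remainder 3
Reading remainders bottom-up:
= 30120


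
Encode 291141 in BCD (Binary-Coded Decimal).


Each digit → 4-bit binary:
  2 → 0010
  9 → 1001
  1 → 0001
  1 → 0001
  4 → 0100
  1 → 0001
= 0010 1001 0001 0001 0100 0001


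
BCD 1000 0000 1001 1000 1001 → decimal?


Each 4-bit group → digit:
  1000 → 8
  0000 → 0
  1001 → 9
  1000 → 8
  1001 → 9
= 80989


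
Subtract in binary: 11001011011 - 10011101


Align and subtract column by column (LSB to MSB, borrowing when needed):
  11001011011
- 00010011101
  -----------
  col 0: (1 - 0 borrow-in) - 1 → 1 - 1 = 0, borrow out 0
  col 1: (1 - 0 borrow-in) - 0 → 1 - 0 = 1, borrow out 0
  col 2: (0 - 0 borrow-in) - 1 → borrow from next column: (0+2) - 1 = 1, borrow out 1
  col 3: (1 - 1 borrow-in) - 1 → borrow from next column: (0+2) - 1 = 1, borrow out 1
  col 4: (1 - 1 borrow-in) - 1 → borrow from next column: (0+2) - 1 = 1, borrow out 1
  col 5: (0 - 1 borrow-in) - 0 → borrow from next column: (-1+2) - 0 = 1, borrow out 1
  col 6: (1 - 1 borrow-in) - 0 → 0 - 0 = 0, borrow out 0
  col 7: (0 - 0 borrow-in) - 1 → borrow from next column: (0+2) - 1 = 1, borrow out 1
  col 8: (0 - 1 borrow-in) - 0 → borrow from next column: (-1+2) - 0 = 1, borrow out 1
  col 9: (1 - 1 borrow-in) - 0 → 0 - 0 = 0, borrow out 0
  col 10: (1 - 0 borrow-in) - 0 → 1 - 0 = 1, borrow out 0
Reading bits MSB→LSB: 10110111110
Strip leading zeros: 10110111110
= 10110111110


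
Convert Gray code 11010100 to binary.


Gray code: 11010100
MSB stays the same: 1
Each subsequent bit = prev_binary XOR current_gray:
  B[1] = 1 XOR 1 = 0
  B[2] = 0 XOR 0 = 0
  B[3] = 0 XOR 1 = 1
  B[4] = 1 XOR 0 = 1
  B[5] = 1 XOR 1 = 0
  B[6] = 0 XOR 0 = 0
  B[7] = 0 XOR 0 = 0
= 10011000 (152 decimal)


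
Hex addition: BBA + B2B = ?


Align and add column by column (LSB to MSB, each column mod 16 with carry):
  0BBA
+ 0B2B
  ----
  col 0: A(10) + B(11) + 0 (carry in) = 21 → 5(5), carry out 1
  col 1: B(11) + 2(2) + 1 (carry in) = 14 → E(14), carry out 0
  col 2: B(11) + B(11) + 0 (carry in) = 22 → 6(6), carry out 1
  col 3: 0(0) + 0(0) + 1 (carry in) = 1 → 1(1), carry out 0
Reading digits MSB→LSB: 16E5
Strip leading zeros: 16E5
= 0x16E5


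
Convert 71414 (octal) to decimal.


Positional values:
Position 0: 4 × 8^0 = 4
Position 1: 1 × 8^1 = 8
Position 2: 4 × 8^2 = 256
Position 3: 1 × 8^3 = 512
Position 4: 7 × 8^4 = 28672
Sum = 4 + 8 + 256 + 512 + 28672
= 29452


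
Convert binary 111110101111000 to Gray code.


Binary: 111110101111000
Gray code: G = B XOR (B >> 1)
B >> 1 = 011111010111100
111110101111000 XOR 011111010111100:
  1 XOR 0 = 1
  1 XOR 1 = 0
  1 XOR 1 = 0
  1 XOR 1 = 0
  1 XOR 1 = 0
  0 XOR 1 = 1
  1 XOR 0 = 1
  0 XOR 1 = 1
  1 XOR 0 = 1
  1 XOR 1 = 0
  1 XOR 1 = 0
  1 XOR 1 = 0
  0 XOR 1 = 1
  0 XOR 0 = 0
  0 XOR 0 = 0
= 100001111000100


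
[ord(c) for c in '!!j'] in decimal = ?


String: '!!j'  (3 characters)
Per-character ASCII lookup:
  '!': special character: '!' = 33
  '!': special character: '!' = 33
  'j': lowercase starts at 97: 'j' = 97 + 9 = 106
= 33 33 106


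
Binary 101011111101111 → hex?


Group into 4-bit nibbles: 0101011111101111
  0101 = 5
  0111 = 7
  1110 = E
  1111 = F
= 0x57EF


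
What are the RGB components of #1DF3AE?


Hex: #1DF3AE
R = 1D₁₆ = 29
G = F3₁₆ = 243
B = AE₁₆ = 174
= RGB(29, 243, 174)


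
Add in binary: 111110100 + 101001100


Align and add column by column (LSB to MSB, carry propagating):
  0111110100
+ 0101001100
  ----------
  col 0: 0 + 0 + 0 (carry in) = 0 → bit 0, carry out 0
  col 1: 0 + 0 + 0 (carry in) = 0 → bit 0, carry out 0
  col 2: 1 + 1 + 0 (carry in) = 2 → bit 0, carry out 1
  col 3: 0 + 1 + 1 (carry in) = 2 → bit 0, carry out 1
  col 4: 1 + 0 + 1 (carry in) = 2 → bit 0, carry out 1
  col 5: 1 + 0 + 1 (carry in) = 2 → bit 0, carry out 1
  col 6: 1 + 1 + 1 (carry in) = 3 → bit 1, carry out 1
  col 7: 1 + 0 + 1 (carry in) = 2 → bit 0, carry out 1
  col 8: 1 + 1 + 1 (carry in) = 3 → bit 1, carry out 1
  col 9: 0 + 0 + 1 (carry in) = 1 → bit 1, carry out 0
Reading bits MSB→LSB: 1101000000
Strip leading zeros: 1101000000
= 1101000000


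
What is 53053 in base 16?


Divide by 16 repeatedly:
53053 ÷ 16 = 3315 remainder 13 (D)
3315 ÷ 16 = 207 remainder 3 (3)
207 ÷ 16 = 12 remainder 15 (F)
12 ÷ 16 = 0 remainder 12 (C)
Reading remainders bottom-up:
= 0xCF3D


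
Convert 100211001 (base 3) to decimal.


Positional values (base 3):
  1 × 3^0 = 1 × 1 = 1
  0 × 3^1 = 0 × 3 = 0
  0 × 3^2 = 0 × 9 = 0
  1 × 3^3 = 1 × 27 = 27
  1 × 3^4 = 1 × 81 = 81
  2 × 3^5 = 2 × 243 = 486
  0 × 3^6 = 0 × 729 = 0
  0 × 3^7 = 0 × 2187 = 0
  1 × 3^8 = 1 × 6561 = 6561
Sum = 1 + 0 + 0 + 27 + 81 + 486 + 0 + 0 + 6561
= 7156


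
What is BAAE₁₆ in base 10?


Positional values:
Position 0: E × 16^0 = 14 × 1 = 14
Position 1: A × 16^1 = 10 × 16 = 160
Position 2: A × 16^2 = 10 × 256 = 2560
Position 3: B × 16^3 = 11 × 4096 = 45056
Sum = 14 + 160 + 2560 + 45056
= 47790


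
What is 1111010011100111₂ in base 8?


Group into 3-bit groups: 001111010011100111
  001 = 1
  111 = 7
  010 = 2
  011 = 3
  100 = 4
  111 = 7
= 0o172347


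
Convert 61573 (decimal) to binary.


Divide by 2 repeatedly:
61573 ÷ 2 = 30786 remainder 1
30786 ÷ 2 = 15393 remainder 0
15393 ÷ 2 = 7696 remainder 1
7696 ÷ 2 = 3848 remainder 0
3848 ÷ 2 = 1924 remainder 0
1924 ÷ 2 = 962 remainder 0
962 ÷ 2 = 481 remainder 0
481 ÷ 2 = 240 remainder 1
240 ÷ 2 = 120 remainder 0
120 ÷ 2 = 60 remainder 0
60 ÷ 2 = 30 remainder 0
30 ÷ 2 = 15 remainder 0
15 ÷ 2 = 7 remainder 1
7 ÷ 2 = 3 remainder 1
3 ÷ 2 = 1 remainder 1
1 ÷ 2 = 0 remainder 1
Reading remainders bottom-up:
= 1111000010000101


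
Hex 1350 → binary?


Each hex digit → 4 binary bits:
  1 = 0001
  3 = 0011
  5 = 0101
  0 = 0000
Concatenate: 0001 0011 0101 0000
= 0001001101010000


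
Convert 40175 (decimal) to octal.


Divide by 8 repeatedly:
40175 ÷ 8 = 5021 remainder 7
5021 ÷ 8 = 627 remainder 5
627 ÷ 8 = 78 remainder 3
78 ÷ 8 = 9 remainder 6
9 ÷ 8 = 1 remainder 1
1 ÷ 8 = 0 remainder 1
Reading remainders bottom-up:
= 0o116357


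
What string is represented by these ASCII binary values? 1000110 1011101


Codes (binary): 1000110 1011101
Per-code ASCII lookup:
  1000110 = 70  (range 65-90: uppercase, 70 - 65 = 5) → 'F'
  1011101 = 93  (special character) → ']'
= 'F]'


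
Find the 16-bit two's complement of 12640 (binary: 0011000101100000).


Original: 0011000101100000
Step 1 - Invert all bits: 1100111010011111
Step 2 - Add 1: 1100111010011111 + 1
= 1100111010100000 (represents -12640)


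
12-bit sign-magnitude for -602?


Sign bit: 1 (negative)
Magnitude: 602 = 01001011010
= 101001011010


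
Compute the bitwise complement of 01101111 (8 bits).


Original: 01101111
Invert all bits:
  bit 0: 0 → 1
  bit 1: 1 → 0
  bit 2: 1 → 0
  bit 3: 0 → 1
  bit 4: 1 → 0
  bit 5: 1 → 0
  bit 6: 1 → 0
  bit 7: 1 → 0
= 10010000


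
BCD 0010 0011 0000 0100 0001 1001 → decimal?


Each 4-bit group → digit:
  0010 → 2
  0011 → 3
  0000 → 0
  0100 → 4
  0001 → 1
  1001 → 9
= 230419


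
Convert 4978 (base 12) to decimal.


Positional values (base 12):
  8 × 12^0 = 8 × 1 = 8
  7 × 12^1 = 7 × 12 = 84
  9 × 12^2 = 9 × 144 = 1296
  4 × 12^3 = 4 × 1728 = 6912
Sum = 8 + 84 + 1296 + 6912
= 8300


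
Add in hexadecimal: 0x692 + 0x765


Align and add column by column (LSB to MSB, each column mod 16 with carry):
  0692
+ 0765
  ----
  col 0: 2(2) + 5(5) + 0 (carry in) = 7 → 7(7), carry out 0
  col 1: 9(9) + 6(6) + 0 (carry in) = 15 → F(15), carry out 0
  col 2: 6(6) + 7(7) + 0 (carry in) = 13 → D(13), carry out 0
  col 3: 0(0) + 0(0) + 0 (carry in) = 0 → 0(0), carry out 0
Reading digits MSB→LSB: 0DF7
Strip leading zeros: DF7
= 0xDF7


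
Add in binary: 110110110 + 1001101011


Align and add column by column (LSB to MSB, carry propagating):
  00110110110
+ 01001101011
  -----------
  col 0: 0 + 1 + 0 (carry in) = 1 → bit 1, carry out 0
  col 1: 1 + 1 + 0 (carry in) = 2 → bit 0, carry out 1
  col 2: 1 + 0 + 1 (carry in) = 2 → bit 0, carry out 1
  col 3: 0 + 1 + 1 (carry in) = 2 → bit 0, carry out 1
  col 4: 1 + 0 + 1 (carry in) = 2 → bit 0, carry out 1
  col 5: 1 + 1 + 1 (carry in) = 3 → bit 1, carry out 1
  col 6: 0 + 1 + 1 (carry in) = 2 → bit 0, carry out 1
  col 7: 1 + 0 + 1 (carry in) = 2 → bit 0, carry out 1
  col 8: 1 + 0 + 1 (carry in) = 2 → bit 0, carry out 1
  col 9: 0 + 1 + 1 (carry in) = 2 → bit 0, carry out 1
  col 10: 0 + 0 + 1 (carry in) = 1 → bit 1, carry out 0
Reading bits MSB→LSB: 10000100001
Strip leading zeros: 10000100001
= 10000100001


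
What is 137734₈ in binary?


Each octal digit → 3 binary bits:
  1 = 001
  3 = 011
  7 = 111
  7 = 111
  3 = 011
  4 = 100
Concatenate: 001 011 111 111 011 100
= 001011111111011100


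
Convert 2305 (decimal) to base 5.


Divide by 5 repeatedly:
2305 ÷ 5 = 461 remainder 0
461 ÷ 5 = 92 remainder 1
92 ÷ 5 = 18 remainder 2
18 ÷ 5 = 3 remainder 3
3 ÷ 5 = 0 remainder 3
Reading remainders bottom-up:
= 33210


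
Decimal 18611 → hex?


Divide by 16 repeatedly:
18611 ÷ 16 = 1163 remainder 3 (3)
1163 ÷ 16 = 72 remainder 11 (B)
72 ÷ 16 = 4 remainder 8 (8)
4 ÷ 16 = 0 remainder 4 (4)
Reading remainders bottom-up:
= 0x48B3


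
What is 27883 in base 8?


Divide by 8 repeatedly:
27883 ÷ 8 = 3485 remainder 3
3485 ÷ 8 = 435 remainder 5
435 ÷ 8 = 54 remainder 3
54 ÷ 8 = 6 remainder 6
6 ÷ 8 = 0 remainder 6
Reading remainders bottom-up:
= 0o66353


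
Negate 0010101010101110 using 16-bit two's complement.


Original: 0010101010101110
Step 1 - Invert all bits: 1101010101010001
Step 2 - Add 1: 1101010101010001 + 1
= 1101010101010010 (represents -10926)


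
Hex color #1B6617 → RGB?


Hex: #1B6617
R = 1B₁₆ = 27
G = 66₁₆ = 102
B = 17₁₆ = 23
= RGB(27, 102, 23)


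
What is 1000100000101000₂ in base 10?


Positional values:
Bit 3: 1 × 2^3 = 8
Bit 5: 1 × 2^5 = 32
Bit 11: 1 × 2^11 = 2048
Bit 15: 1 × 2^15 = 32768
Sum = 8 + 32 + 2048 + 32768
= 34856


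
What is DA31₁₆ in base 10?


Positional values:
Position 0: 1 × 16^0 = 1 × 1 = 1
Position 1: 3 × 16^1 = 3 × 16 = 48
Position 2: A × 16^2 = 10 × 256 = 2560
Position 3: D × 16^3 = 13 × 4096 = 53248
Sum = 1 + 48 + 2560 + 53248
= 55857


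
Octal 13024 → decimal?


Positional values:
Position 0: 4 × 8^0 = 4
Position 1: 2 × 8^1 = 16
Position 2: 0 × 8^2 = 0
Position 3: 3 × 8^3 = 1536
Position 4: 1 × 8^4 = 4096
Sum = 4 + 16 + 0 + 1536 + 4096
= 5652
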